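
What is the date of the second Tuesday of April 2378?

April 11, 2378

April 1, 2378 is a Saturday.
The first Tuesday is therefore April 4 (3 days later).
The second Tuesday is 4 + 1×7 = April 11.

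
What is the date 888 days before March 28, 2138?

October 22, 2135

−365 (one year) → Mar 28, 2137 (523 left).
−365 (one year) → Mar 28, 2136 (158 left).
−28 → Feb 29, 2136 (end of Feb, 29 days; 130 left).
−29 → Jan 31, 2136 (end of Jan, 31 days; 101 left).
−31 → Dec 31, 2135 (end of Dec, 31 days; 70 left).
−31 → Nov 30, 2135 (end of Nov, 30 days; 39 left).
−30 → Oct 31, 2135 (end of Oct, 31 days; 9 left).
−9 → Oct 22, 2135.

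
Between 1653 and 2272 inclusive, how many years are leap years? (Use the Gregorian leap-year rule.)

150

Multiples of 4 in [1653,2272]: 155.
Of those, multiples of 100: 6 (not leap unless ÷400).
Multiples of 400: 1.
Leap years = 155 − 6 + 1 = 150.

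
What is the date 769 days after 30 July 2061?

+365 (one year) → Jul 30, 2062 (404 left).
+365 (one year) → Jul 30, 2063 (39 left).
Jul has 31 days: +2 → Aug 1, 2063 (37 left).
Aug has 31 days: +31 → Sep 1, 2063 (6 left).
+6 → Sep 7, 2063.

September 7, 2063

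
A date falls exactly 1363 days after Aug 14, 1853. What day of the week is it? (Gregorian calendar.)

Friday

First find the weekday of Aug 14, 1853. Doomsday rule: the anchor day for the 1800s is Friday. For year 53: 53÷12 = 4 r 5, and 5÷4 = 1, so 4+5+1 = 10.
Friday + 10 ≡ Monday — that's 1853's doomsday.
In August the doomsday date is Aug 8.
Aug 14 is 6 days after Aug 8; 6 mod 7 = 6, so Monday + 6 = Sunday.
1363 mod 7 = 5, so 1363 days after a Sunday is Sunday + 5 = Friday.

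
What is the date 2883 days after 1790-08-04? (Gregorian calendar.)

+365 (one year) → Aug 4, 1791 (2518 left).
+366 (one year; includes Feb 29, 1792) → Aug 4, 1792 (2152 left).
+365 (one year) → Aug 4, 1793 (1787 left).
+365 (one year) → Aug 4, 1794 (1422 left).
+365 (one year) → Aug 4, 1795 (1057 left).
+366 (one year; includes Feb 29, 1796) → Aug 4, 1796 (691 left).
+365 (one year) → Aug 4, 1797 (326 left).
Aug has 31 days: +28 → Sep 1, 1797 (298 left).
Sep has 30 days: +30 → Oct 1, 1797 (268 left).
Oct has 31 days: +31 → Nov 1, 1797 (237 left).
Nov has 30 days: +30 → Dec 1, 1797 (207 left).
Dec has 31 days: +31 → Jan 1, 1798 (176 left).
Jan has 31 days: +31 → Feb 1, 1798 (145 left).
Feb has 28 days: +28 → Mar 1, 1798 (117 left).
Mar has 31 days: +31 → Apr 1, 1798 (86 left).
Apr has 30 days: +30 → May 1, 1798 (56 left).
May has 31 days: +31 → Jun 1, 1798 (25 left).
+25 → Jun 26, 1798.

June 26, 1798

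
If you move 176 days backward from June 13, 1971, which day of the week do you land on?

First find the weekday of Jun 13, 1971. Doomsday rule: the anchor day for the 1900s is Wednesday. For year 71: 71÷12 = 5 r 11, and 11÷4 = 2, so 5+11+2 = 18.
Wednesday + 18 ≡ Sunday — that's 1971's doomsday.
In June the doomsday date is Jun 6.
Jun 13 is 7 days after Jun 6; 7 mod 7 = 0, so Sunday + 0 = Sunday.
176 mod 7 = 1, so 176 days before a Sunday is Sunday − 1 = Saturday.

Saturday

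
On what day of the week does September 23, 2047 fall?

January 1, 2047 is a Tuesday.
Jan 1, 2047 → Feb 1, 2047: 31 days (January has 31).
Feb 1, 2047 → Mar 1, 2047: 28 days (February has 28).
Mar 1, 2047 → Apr 1, 2047: 31 days (March has 31).
Apr 1, 2047 → May 1, 2047: 30 days (April has 30).
May 1, 2047 → Jun 1, 2047: 31 days (May has 31).
Jun 1, 2047 → Jul 1, 2047: 30 days (June has 30).
Jul 1, 2047 → Aug 1, 2047: 31 days (July has 31).
Aug 1, 2047 → Sep 1, 2047: 31 days (August has 31).
Sep 1, 2047 → Sep 23, 2047: 22 days.
Total: 265 days.
265 mod 7 = 6, so Tuesday + 6 = Monday.

Monday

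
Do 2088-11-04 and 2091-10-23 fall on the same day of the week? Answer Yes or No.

No

From Nov 4, 2088 to Oct 23, 2091 is 1083 days.
1083 mod 7 = 5, so they are different weekdays.
(Nov 4, 2088 is a Thursday; Oct 23, 2091 is a Tuesday.)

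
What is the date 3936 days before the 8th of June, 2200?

−365 (one year) → Jun 8, 2199 (3571 left).
−365 (one year) → Jun 8, 2198 (3206 left).
−365 (one year) → Jun 8, 2197 (2841 left).
−365 (one year) → Jun 8, 2196 (2476 left).
−366 (one year; includes Feb 29, 2196) → Jun 8, 2195 (2110 left).
−365 (one year) → Jun 8, 2194 (1745 left).
−365 (one year) → Jun 8, 2193 (1380 left).
−365 (one year) → Jun 8, 2192 (1015 left).
−366 (one year; includes Feb 29, 2192) → Jun 8, 2191 (649 left).
−365 (one year) → Jun 8, 2190 (284 left).
−8 → May 31, 2190 (end of May, 31 days; 276 left).
−31 → Apr 30, 2190 (end of Apr, 30 days; 245 left).
−30 → Mar 31, 2190 (end of Mar, 31 days; 215 left).
−31 → Feb 28, 2190 (end of Feb, 28 days; 184 left).
−28 → Jan 31, 2190 (end of Jan, 31 days; 156 left).
−31 → Dec 31, 2189 (end of Dec, 31 days; 125 left).
−31 → Nov 30, 2189 (end of Nov, 30 days; 94 left).
−30 → Oct 31, 2189 (end of Oct, 31 days; 64 left).
−31 → Sep 30, 2189 (end of Sep, 30 days; 33 left).
−30 → Aug 31, 2189 (end of Aug, 31 days; 3 left).
−3 → Aug 28, 2189.

August 28, 2189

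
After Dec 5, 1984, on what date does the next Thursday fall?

December 6, 1984

Dec 5, 1984 is a Wednesday.
From Wednesday to the next Thursday is 1 day.
Dec 5, 1984 + 1 = Dec 6, 1984.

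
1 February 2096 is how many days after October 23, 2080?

Oct 23, 2080 → Oct 23, 2081: 365 days.
Oct 23, 2081 → Oct 23, 2082: 365 days.
Oct 23, 2082 → Oct 23, 2083: 365 days.
Oct 23, 2083 → Oct 23, 2084: 366 days (Feb 29, 2084 is in that span).
Oct 23, 2084 → Oct 23, 2085: 365 days.
Oct 23, 2085 → Oct 23, 2086: 365 days.
Oct 23, 2086 → Oct 23, 2087: 365 days.
Oct 23, 2087 → Oct 23, 2088: 366 days (Feb 29, 2088 is in that span).
Oct 23, 2088 → Oct 23, 2089: 365 days.
Oct 23, 2089 → Oct 23, 2090: 365 days.
Oct 23, 2090 → Oct 23, 2091: 365 days.
Oct 23, 2091 → Oct 23, 2092: 366 days (Feb 29, 2092 is in that span).
Oct 23, 2092 → Oct 23, 2093: 365 days.
Oct 23, 2093 → Oct 23, 2094: 365 days.
Oct 23, 2094 → Oct 23, 2095: 365 days.
Oct 23, 2095 → Nov 23, 2095: 31 days (October has 31).
Nov 23, 2095 → Dec 23, 2095: 30 days (November has 30).
Dec 23, 2095 → Jan 23, 2096: 31 days (December has 31).
Jan 23, 2096 → Feb 1, 2096: 9 days.
Total: 5579 days.

5579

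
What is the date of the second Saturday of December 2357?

December 14, 2357

December 1, 2357 is a Sunday.
The first Saturday is therefore December 7 (6 days later).
The second Saturday is 7 + 1×7 = December 14.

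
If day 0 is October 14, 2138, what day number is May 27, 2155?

6069

Oct 14, 2138 → Oct 14, 2139: 365 days.
Oct 14, 2139 → Oct 14, 2140: 366 days (Feb 29, 2140 is in that span).
Oct 14, 2140 → Oct 14, 2141: 365 days.
Oct 14, 2141 → Oct 14, 2142: 365 days.
Oct 14, 2142 → Oct 14, 2143: 365 days.
Oct 14, 2143 → Oct 14, 2144: 366 days (Feb 29, 2144 is in that span).
Oct 14, 2144 → Oct 14, 2145: 365 days.
Oct 14, 2145 → Oct 14, 2146: 365 days.
Oct 14, 2146 → Oct 14, 2147: 365 days.
Oct 14, 2147 → Oct 14, 2148: 366 days (Feb 29, 2148 is in that span).
Oct 14, 2148 → Oct 14, 2149: 365 days.
Oct 14, 2149 → Oct 14, 2150: 365 days.
Oct 14, 2150 → Oct 14, 2151: 365 days.
Oct 14, 2151 → Oct 14, 2152: 366 days (Feb 29, 2152 is in that span).
Oct 14, 2152 → Oct 14, 2153: 365 days.
Oct 14, 2153 → Oct 14, 2154: 365 days.
Oct 14, 2154 → Nov 14, 2154: 31 days (October has 31).
Nov 14, 2154 → Dec 14, 2154: 30 days (November has 30).
Dec 14, 2154 → Jan 14, 2155: 31 days (December has 31).
Jan 14, 2155 → Feb 14, 2155: 31 days (January has 31).
Feb 14, 2155 → Mar 14, 2155: 28 days (February has 28).
Mar 14, 2155 → Apr 14, 2155: 31 days (March has 31).
Apr 14, 2155 → May 14, 2155: 30 days (April has 30).
May 14, 2155 → May 27, 2155: 13 days.
Total: 6069 days.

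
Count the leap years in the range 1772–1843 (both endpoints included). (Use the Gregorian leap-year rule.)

Multiples of 4 in [1772,1843]: 18.
Of those, multiples of 100: 1 (not leap unless ÷400).
Multiples of 400: 0.
Leap years = 18 − 1 + 0 = 17.

17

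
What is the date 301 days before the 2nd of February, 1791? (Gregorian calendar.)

April 7, 1790

−2 → Jan 31, 1791 (end of Jan, 31 days; 299 left).
−31 → Dec 31, 1790 (end of Dec, 31 days; 268 left).
−31 → Nov 30, 1790 (end of Nov, 30 days; 237 left).
−30 → Oct 31, 1790 (end of Oct, 31 days; 207 left).
−31 → Sep 30, 1790 (end of Sep, 30 days; 176 left).
−30 → Aug 31, 1790 (end of Aug, 31 days; 146 left).
−31 → Jul 31, 1790 (end of Jul, 31 days; 115 left).
−31 → Jun 30, 1790 (end of Jun, 30 days; 84 left).
−30 → May 31, 1790 (end of May, 31 days; 54 left).
−31 → Apr 30, 1790 (end of Apr, 30 days; 23 left).
−23 → Apr 7, 1790.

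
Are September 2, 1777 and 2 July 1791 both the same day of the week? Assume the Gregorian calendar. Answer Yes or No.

No

From Sep 2, 1777 to Jul 2, 1791 is 5051 days.
5051 mod 7 = 4, so they are different weekdays.
(Sep 2, 1777 is a Tuesday; Jul 2, 1791 is a Saturday.)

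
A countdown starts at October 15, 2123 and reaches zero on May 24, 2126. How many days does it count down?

Oct 15, 2123 → Oct 15, 2124: 366 days (Feb 29, 2124 is in that span).
Oct 15, 2124 → Oct 15, 2125: 365 days.
Oct 15, 2125 → Nov 15, 2125: 31 days (October has 31).
Nov 15, 2125 → Dec 15, 2125: 30 days (November has 30).
Dec 15, 2125 → Jan 15, 2126: 31 days (December has 31).
Jan 15, 2126 → Feb 15, 2126: 31 days (January has 31).
Feb 15, 2126 → Mar 15, 2126: 28 days (February has 28).
Mar 15, 2126 → Apr 15, 2126: 31 days (March has 31).
Apr 15, 2126 → May 15, 2126: 30 days (April has 30).
May 15, 2126 → May 24, 2126: 9 days.
Total: 952 days.

952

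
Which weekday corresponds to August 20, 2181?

Doomsday rule: the anchor day for the 2100s is Sunday. For year 81: 81÷12 = 6 r 9, and 9÷4 = 2, so 6+9+2 = 17.
Sunday + 17 ≡ Wednesday — that's 2181's doomsday.
In August the doomsday date is Aug 8.
Aug 20 is 12 days after Aug 8; 12 mod 7 = 5, so Wednesday + 5 = Monday.

Monday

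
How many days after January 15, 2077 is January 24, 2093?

5853

Jan 15, 2077 → Jan 15, 2078: 365 days.
Jan 15, 2078 → Jan 15, 2079: 365 days.
Jan 15, 2079 → Jan 15, 2080: 365 days.
Jan 15, 2080 → Jan 15, 2081: 366 days (Feb 29, 2080 is in that span).
Jan 15, 2081 → Jan 15, 2082: 365 days.
Jan 15, 2082 → Jan 15, 2083: 365 days.
Jan 15, 2083 → Jan 15, 2084: 365 days.
Jan 15, 2084 → Jan 15, 2085: 366 days (Feb 29, 2084 is in that span).
Jan 15, 2085 → Jan 15, 2086: 365 days.
Jan 15, 2086 → Jan 15, 2087: 365 days.
Jan 15, 2087 → Jan 15, 2088: 365 days.
Jan 15, 2088 → Jan 15, 2089: 366 days (Feb 29, 2088 is in that span).
Jan 15, 2089 → Jan 15, 2090: 365 days.
Jan 15, 2090 → Jan 15, 2091: 365 days.
Jan 15, 2091 → Jan 15, 2092: 365 days.
Jan 15, 2092 → Feb 15, 2092: 31 days (January has 31).
Feb 15, 2092 → Mar 15, 2092: 29 days (February has 29).
Mar 15, 2092 → Apr 15, 2092: 31 days (March has 31).
Apr 15, 2092 → May 15, 2092: 30 days (April has 30).
May 15, 2092 → Jun 15, 2092: 31 days (May has 31).
Jun 15, 2092 → Jul 15, 2092: 30 days (June has 30).
Jul 15, 2092 → Aug 15, 2092: 31 days (July has 31).
Aug 15, 2092 → Sep 15, 2092: 31 days (August has 31).
Sep 15, 2092 → Oct 15, 2092: 30 days (September has 30).
Oct 15, 2092 → Nov 15, 2092: 31 days (October has 31).
Nov 15, 2092 → Dec 15, 2092: 30 days (November has 30).
Dec 15, 2092 → Jan 15, 2093: 31 days (December has 31).
Jan 15, 2093 → Jan 24, 2093: 9 days.
Total: 5853 days.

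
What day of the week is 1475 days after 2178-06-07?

Friday

First find the weekday of Jun 7, 2178. Doomsday rule: the anchor day for the 2100s is Sunday. For year 78: 78÷12 = 6 r 6, and 6÷4 = 1, so 6+6+1 = 13.
Sunday + 13 ≡ Saturday — that's 2178's doomsday.
In June the doomsday date is Jun 6.
Jun 7 is 1 day after Jun 6; 1 mod 7 = 1, so Saturday + 1 = Sunday.
1475 mod 7 = 5, so 1475 days after a Sunday is Sunday + 5 = Friday.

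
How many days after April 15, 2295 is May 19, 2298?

1130

Apr 15, 2295 → Apr 15, 2296: 366 days (Feb 29, 2296 is in that span).
Apr 15, 2296 → Apr 15, 2297: 365 days.
Apr 15, 2297 → May 15, 2297: 30 days (April has 30).
May 15, 2297 → Jun 15, 2297: 31 days (May has 31).
Jun 15, 2297 → Jul 15, 2297: 30 days (June has 30).
Jul 15, 2297 → Aug 15, 2297: 31 days (July has 31).
Aug 15, 2297 → Sep 15, 2297: 31 days (August has 31).
Sep 15, 2297 → Oct 15, 2297: 30 days (September has 30).
Oct 15, 2297 → Nov 15, 2297: 31 days (October has 31).
Nov 15, 2297 → Dec 15, 2297: 30 days (November has 30).
Dec 15, 2297 → Jan 15, 2298: 31 days (December has 31).
Jan 15, 2298 → Feb 15, 2298: 31 days (January has 31).
Feb 15, 2298 → Mar 15, 2298: 28 days (February has 28).
Mar 15, 2298 → Apr 15, 2298: 31 days (March has 31).
Apr 15, 2298 → May 15, 2298: 30 days (April has 30).
May 15, 2298 → May 19, 2298: 4 days.
Total: 1130 days.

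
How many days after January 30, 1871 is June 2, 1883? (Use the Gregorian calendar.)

4506

Jan 30, 1871 → Jan 30, 1872: 365 days.
Jan 30, 1872 → Jan 30, 1873: 366 days (Feb 29, 1872 is in that span).
Jan 30, 1873 → Jan 30, 1874: 365 days.
Jan 30, 1874 → Jan 30, 1875: 365 days.
Jan 30, 1875 → Jan 30, 1876: 365 days.
Jan 30, 1876 → Jan 30, 1877: 366 days (Feb 29, 1876 is in that span).
Jan 30, 1877 → Jan 30, 1878: 365 days.
Jan 30, 1878 → Jan 30, 1879: 365 days.
Jan 30, 1879 → Jan 30, 1880: 365 days.
Jan 30, 1880 → Jan 30, 1881: 366 days (Feb 29, 1880 is in that span).
Jan 30, 1881 → Jan 30, 1882: 365 days.
Jan 30, 1882 → Jan 30, 1883: 365 days.
Jan 30, 1883 → Feb 28, 1883: 29 days (January has 31).
Feb 28, 1883 → Mar 28, 1883: 28 days (February has 28).
Mar 28, 1883 → Apr 28, 1883: 31 days (March has 31).
Apr 28, 1883 → May 28, 1883: 30 days (April has 30).
May 28, 1883 → Jun 2, 1883: 5 days.
Total: 4506 days.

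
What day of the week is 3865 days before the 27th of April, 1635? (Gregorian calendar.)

First find the weekday of Apr 27, 1635. Doomsday rule: the anchor day for the 1600s is Tuesday. For year 35: 35÷12 = 2 r 11, and 11÷4 = 2, so 2+11+2 = 15.
Tuesday + 15 ≡ Wednesday — that's 1635's doomsday.
In April the doomsday date is Apr 4.
Apr 27 is 23 days after Apr 4; 23 mod 7 = 2, so Wednesday + 2 = Friday.
3865 mod 7 = 1, so 3865 days before a Friday is Friday − 1 = Thursday.

Thursday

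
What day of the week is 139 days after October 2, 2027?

First find the weekday of Oct 2, 2027. Doomsday rule: the anchor day for the 2000s is Tuesday. For year 27: 27÷12 = 2 r 3, and 3÷4 = 0, so 2+3+0 = 5.
Tuesday + 5 ≡ Sunday — that's 2027's doomsday.
In October the doomsday date is Oct 10.
Oct 2 is 8 days before Oct 10; 8 mod 7 = 1, so Sunday − 1 = Saturday.
139 mod 7 = 6, so 139 days after a Saturday is Saturday + 6 = Friday.

Friday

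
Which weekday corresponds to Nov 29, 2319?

Saturday

Doomsday rule: the anchor day for the 2300s is Wednesday. For year 19: 19÷12 = 1 r 7, and 7÷4 = 1, so 1+7+1 = 9.
Wednesday + 9 ≡ Friday — that's 2319's doomsday.
In November the doomsday date is Nov 7.
Nov 29 is 22 days after Nov 7; 22 mod 7 = 1, so Friday + 1 = Saturday.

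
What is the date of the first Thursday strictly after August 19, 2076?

Aug 19, 2076 is a Wednesday.
From Wednesday to the next Thursday is 1 day.
Aug 19, 2076 + 1 = Aug 20, 2076.

August 20, 2076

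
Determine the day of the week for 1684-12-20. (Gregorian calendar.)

Doomsday rule: the anchor day for the 1600s is Tuesday. For year 84: 84÷12 = 7 r 0, and 0÷4 = 0, so 7+0+0 = 7.
Tuesday + 7 ≡ Tuesday — that's 1684's doomsday.
In December the doomsday date is Dec 12.
Dec 20 is 8 days after Dec 12; 8 mod 7 = 1, so Tuesday + 1 = Wednesday.

Wednesday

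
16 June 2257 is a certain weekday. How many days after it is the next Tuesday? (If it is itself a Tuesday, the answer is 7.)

Jun 16, 2257 is a Tuesday.
From Tuesday to the next Tuesday is 7 days.

7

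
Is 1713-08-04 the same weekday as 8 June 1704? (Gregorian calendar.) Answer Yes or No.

From Jun 8, 1704 to Aug 4, 1713 is 3344 days.
3344 mod 7 = 5, so they are different weekdays.
(Jun 8, 1704 is a Sunday; Aug 4, 1713 is a Friday.)

No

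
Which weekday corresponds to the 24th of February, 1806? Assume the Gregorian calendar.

Doomsday rule: the anchor day for the 1800s is Friday. For year 06: 6÷12 = 0 r 6, and 6÷4 = 1, so 0+6+1 = 7.
Friday + 7 ≡ Friday — that's 1806's doomsday.
In February the doomsday date is Feb 28 (1806 is not a leap year).
Feb 24 is 4 days before Feb 28; 4 mod 7 = 4, so Friday − 4 = Monday.

Monday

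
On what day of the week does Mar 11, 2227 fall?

Sunday

Doomsday rule: the anchor day for the 2200s is Friday. For year 27: 27÷12 = 2 r 3, and 3÷4 = 0, so 2+3+0 = 5.
Friday + 5 ≡ Wednesday — that's 2227's doomsday.
In March the doomsday date is Mar 14.
Mar 11 is 3 days before Mar 14; 3 mod 7 = 3, so Wednesday − 3 = Sunday.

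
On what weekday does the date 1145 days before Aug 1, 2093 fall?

Tuesday

First find the weekday of Aug 1, 2093. Doomsday rule: the anchor day for the 2000s is Tuesday. For year 93: 93÷12 = 7 r 9, and 9÷4 = 2, so 7+9+2 = 18.
Tuesday + 18 ≡ Saturday — that's 2093's doomsday.
In August the doomsday date is Aug 8.
Aug 1 is 7 days before Aug 8; 7 mod 7 = 0, so Saturday − 0 = Saturday.
1145 mod 7 = 4, so 1145 days before a Saturday is Saturday − 4 = Tuesday.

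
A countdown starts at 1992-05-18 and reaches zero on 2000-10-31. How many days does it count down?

May 18, 1992 → May 18, 1993: 365 days.
May 18, 1993 → May 18, 1994: 365 days.
May 18, 1994 → May 18, 1995: 365 days.
May 18, 1995 → May 18, 1996: 366 days (Feb 29, 1996 is in that span).
May 18, 1996 → May 18, 1997: 365 days.
May 18, 1997 → May 18, 1998: 365 days.
May 18, 1998 → May 18, 1999: 365 days.
May 18, 1999 → May 18, 2000: 366 days (Feb 29, 2000 is in that span).
May 18, 2000 → Jun 18, 2000: 31 days (May has 31).
Jun 18, 2000 → Jul 18, 2000: 30 days (June has 30).
Jul 18, 2000 → Aug 18, 2000: 31 days (July has 31).
Aug 18, 2000 → Sep 18, 2000: 31 days (August has 31).
Sep 18, 2000 → Oct 18, 2000: 30 days (September has 30).
Oct 18, 2000 → Oct 31, 2000: 13 days.
Total: 3088 days.

3088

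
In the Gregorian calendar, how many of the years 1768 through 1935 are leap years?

Multiples of 4 in [1768,1935]: 42.
Of those, multiples of 100: 2 (not leap unless ÷400).
Multiples of 400: 0.
Leap years = 42 − 2 + 0 = 40.

40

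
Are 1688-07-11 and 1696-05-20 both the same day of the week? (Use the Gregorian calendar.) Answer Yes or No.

From Jul 11, 1688 to May 20, 1696 is 2870 days.
2870 mod 7 = 0, so they are the same weekday.
(Jul 11, 1688 is a Sunday; May 20, 1696 is a Sunday.)

Yes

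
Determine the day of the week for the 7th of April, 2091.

Doomsday rule: the anchor day for the 2000s is Tuesday. For year 91: 91÷12 = 7 r 7, and 7÷4 = 1, so 7+7+1 = 15.
Tuesday + 15 ≡ Wednesday — that's 2091's doomsday.
In April the doomsday date is Apr 4.
Apr 7 is 3 days after Apr 4; 3 mod 7 = 3, so Wednesday + 3 = Saturday.

Saturday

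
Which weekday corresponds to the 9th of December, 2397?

Doomsday rule: the anchor day for the 2300s is Wednesday. For year 97: 97÷12 = 8 r 1, and 1÷4 = 0, so 8+1+0 = 9.
Wednesday + 9 ≡ Friday — that's 2397's doomsday.
In December the doomsday date is Dec 12.
Dec 9 is 3 days before Dec 12; 3 mod 7 = 3, so Friday − 3 = Tuesday.

Tuesday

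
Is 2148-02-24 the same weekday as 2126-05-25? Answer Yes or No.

Yes

From May 25, 2126 to Feb 24, 2148 is 7945 days.
7945 mod 7 = 0, so they are the same weekday.
(May 25, 2126 is a Saturday; Feb 24, 2148 is a Saturday.)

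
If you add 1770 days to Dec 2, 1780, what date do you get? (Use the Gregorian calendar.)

+365 (one year) → Dec 2, 1781 (1405 left).
+365 (one year) → Dec 2, 1782 (1040 left).
+365 (one year) → Dec 2, 1783 (675 left).
+366 (one year; includes Feb 29, 1784) → Dec 2, 1784 (309 left).
Dec has 31 days: +30 → Jan 1, 1785 (279 left).
Jan has 31 days: +31 → Feb 1, 1785 (248 left).
Feb has 28 days: +28 → Mar 1, 1785 (220 left).
Mar has 31 days: +31 → Apr 1, 1785 (189 left).
Apr has 30 days: +30 → May 1, 1785 (159 left).
May has 31 days: +31 → Jun 1, 1785 (128 left).
Jun has 30 days: +30 → Jul 1, 1785 (98 left).
Jul has 31 days: +31 → Aug 1, 1785 (67 left).
Aug has 31 days: +31 → Sep 1, 1785 (36 left).
Sep has 30 days: +30 → Oct 1, 1785 (6 left).
+6 → Oct 7, 1785.

October 7, 1785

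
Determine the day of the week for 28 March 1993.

Sunday

Doomsday rule: the anchor day for the 1900s is Wednesday. For year 93: 93÷12 = 7 r 9, and 9÷4 = 2, so 7+9+2 = 18.
Wednesday + 18 ≡ Sunday — that's 1993's doomsday.
In March the doomsday date is Mar 14.
Mar 28 is 14 days after Mar 14; 14 mod 7 = 0, so Sunday + 0 = Sunday.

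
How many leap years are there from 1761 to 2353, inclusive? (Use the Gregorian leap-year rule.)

143

Multiples of 4 in [1761,2353]: 148.
Of those, multiples of 100: 6 (not leap unless ÷400).
Multiples of 400: 1.
Leap years = 148 − 6 + 1 = 143.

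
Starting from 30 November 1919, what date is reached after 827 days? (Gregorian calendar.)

+366 (one year; includes Feb 29, 1920) → Nov 30, 1920 (461 left).
+365 (one year) → Nov 30, 1921 (96 left).
Nov has 30 days: +1 → Dec 1, 1921 (95 left).
Dec has 31 days: +31 → Jan 1, 1922 (64 left).
Jan has 31 days: +31 → Feb 1, 1922 (33 left).
Feb has 28 days: +28 → Mar 1, 1922 (5 left).
+5 → Mar 6, 1922.

March 6, 1922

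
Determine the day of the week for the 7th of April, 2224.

Wednesday

January 1, 2224 is a Thursday.
Jan 1, 2224 → Feb 1, 2224: 31 days (January has 31).
Feb 1, 2224 → Mar 1, 2224: 29 days (February has 29).
Mar 1, 2224 → Apr 1, 2224: 31 days (March has 31).
Apr 1, 2224 → Apr 7, 2224: 6 days.
Total: 97 days.
97 mod 7 = 6, so Thursday + 6 = Wednesday.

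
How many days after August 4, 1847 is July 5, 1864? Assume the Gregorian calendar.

Aug 4, 1847 → Aug 4, 1848: 366 days (Feb 29, 1848 is in that span).
Aug 4, 1848 → Aug 4, 1849: 365 days.
Aug 4, 1849 → Aug 4, 1850: 365 days.
Aug 4, 1850 → Aug 4, 1851: 365 days.
Aug 4, 1851 → Aug 4, 1852: 366 days (Feb 29, 1852 is in that span).
Aug 4, 1852 → Aug 4, 1853: 365 days.
Aug 4, 1853 → Aug 4, 1854: 365 days.
Aug 4, 1854 → Aug 4, 1855: 365 days.
Aug 4, 1855 → Aug 4, 1856: 366 days (Feb 29, 1856 is in that span).
Aug 4, 1856 → Aug 4, 1857: 365 days.
Aug 4, 1857 → Aug 4, 1858: 365 days.
Aug 4, 1858 → Aug 4, 1859: 365 days.
Aug 4, 1859 → Aug 4, 1860: 366 days (Feb 29, 1860 is in that span).
Aug 4, 1860 → Aug 4, 1861: 365 days.
Aug 4, 1861 → Aug 4, 1862: 365 days.
Aug 4, 1862 → Aug 4, 1863: 365 days.
Aug 4, 1863 → Sep 4, 1863: 31 days (August has 31).
Sep 4, 1863 → Oct 4, 1863: 30 days (September has 30).
Oct 4, 1863 → Nov 4, 1863: 31 days (October has 31).
Nov 4, 1863 → Dec 4, 1863: 30 days (November has 30).
Dec 4, 1863 → Jan 4, 1864: 31 days (December has 31).
Jan 4, 1864 → Feb 4, 1864: 31 days (January has 31).
Feb 4, 1864 → Mar 4, 1864: 29 days (February has 29).
Mar 4, 1864 → Apr 4, 1864: 31 days (March has 31).
Apr 4, 1864 → May 4, 1864: 30 days (April has 30).
May 4, 1864 → Jun 4, 1864: 31 days (May has 31).
Jun 4, 1864 → Jul 4, 1864: 30 days (June has 30).
Jul 4, 1864 → Jul 5, 1864: 1 days.
Total: 6180 days.

6180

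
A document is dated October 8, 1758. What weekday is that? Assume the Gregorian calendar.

Doomsday rule: the anchor day for the 1700s is Sunday. For year 58: 58÷12 = 4 r 10, and 10÷4 = 2, so 4+10+2 = 16.
Sunday + 16 ≡ Tuesday — that's 1758's doomsday.
In October the doomsday date is Oct 10.
Oct 8 is 2 days before Oct 10; 2 mod 7 = 2, so Tuesday − 2 = Sunday.

Sunday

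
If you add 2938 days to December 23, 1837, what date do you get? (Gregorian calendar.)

+365 (one year) → Dec 23, 1838 (2573 left).
+365 (one year) → Dec 23, 1839 (2208 left).
+366 (one year; includes Feb 29, 1840) → Dec 23, 1840 (1842 left).
+365 (one year) → Dec 23, 1841 (1477 left).
+365 (one year) → Dec 23, 1842 (1112 left).
+365 (one year) → Dec 23, 1843 (747 left).
+366 (one year; includes Feb 29, 1844) → Dec 23, 1844 (381 left).
Dec has 31 days: +9 → Jan 1, 1845 (372 left).
Jan has 31 days: +31 → Feb 1, 1845 (341 left).
Feb has 28 days: +28 → Mar 1, 1845 (313 left).
Mar has 31 days: +31 → Apr 1, 1845 (282 left).
Apr has 30 days: +30 → May 1, 1845 (252 left).
May has 31 days: +31 → Jun 1, 1845 (221 left).
Jun has 30 days: +30 → Jul 1, 1845 (191 left).
Jul has 31 days: +31 → Aug 1, 1845 (160 left).
Aug has 31 days: +31 → Sep 1, 1845 (129 left).
Sep has 30 days: +30 → Oct 1, 1845 (99 left).
Oct has 31 days: +31 → Nov 1, 1845 (68 left).
Nov has 30 days: +30 → Dec 1, 1845 (38 left).
Dec has 31 days: +31 → Jan 1, 1846 (7 left).
+7 → Jan 8, 1846.

January 8, 1846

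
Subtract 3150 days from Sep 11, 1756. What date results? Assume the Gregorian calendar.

January 27, 1748

−366 (one year; includes Feb 29, 1756) → Sep 11, 1755 (2784 left).
−365 (one year) → Sep 11, 1754 (2419 left).
−365 (one year) → Sep 11, 1753 (2054 left).
−365 (one year) → Sep 11, 1752 (1689 left).
−366 (one year; includes Feb 29, 1752) → Sep 11, 1751 (1323 left).
−365 (one year) → Sep 11, 1750 (958 left).
−365 (one year) → Sep 11, 1749 (593 left).
−365 (one year) → Sep 11, 1748 (228 left).
−11 → Aug 31, 1748 (end of Aug, 31 days; 217 left).
−31 → Jul 31, 1748 (end of Jul, 31 days; 186 left).
−31 → Jun 30, 1748 (end of Jun, 30 days; 155 left).
−30 → May 31, 1748 (end of May, 31 days; 125 left).
−31 → Apr 30, 1748 (end of Apr, 30 days; 94 left).
−30 → Mar 31, 1748 (end of Mar, 31 days; 64 left).
−31 → Feb 29, 1748 (end of Feb, 29 days; 33 left).
−29 → Jan 31, 1748 (end of Jan, 31 days; 4 left).
−4 → Jan 27, 1748.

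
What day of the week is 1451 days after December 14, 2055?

Thursday

First find the weekday of Dec 14, 2055. Doomsday rule: the anchor day for the 2000s is Tuesday. For year 55: 55÷12 = 4 r 7, and 7÷4 = 1, so 4+7+1 = 12.
Tuesday + 12 ≡ Sunday — that's 2055's doomsday.
In December the doomsday date is Dec 12.
Dec 14 is 2 days after Dec 12; 2 mod 7 = 2, so Sunday + 2 = Tuesday.
1451 mod 7 = 2, so 1451 days after a Tuesday is Tuesday + 2 = Thursday.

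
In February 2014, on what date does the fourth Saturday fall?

February 1, 2014 is a Saturday.
The first Saturday is therefore February 1 (same day).
The fourth Saturday is 1 + 3×7 = February 22.

February 22, 2014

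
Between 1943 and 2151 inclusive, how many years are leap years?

51

Multiples of 4 in [1943,2151]: 52.
Of those, multiples of 100: 2 (not leap unless ÷400).
Multiples of 400: 1.
Leap years = 52 − 2 + 1 = 51.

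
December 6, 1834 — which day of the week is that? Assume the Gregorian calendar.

Doomsday rule: the anchor day for the 1800s is Friday. For year 34: 34÷12 = 2 r 10, and 10÷4 = 2, so 2+10+2 = 14.
Friday + 14 ≡ Friday — that's 1834's doomsday.
In December the doomsday date is Dec 12.
Dec 6 is 6 days before Dec 12; 6 mod 7 = 6, so Friday − 6 = Saturday.

Saturday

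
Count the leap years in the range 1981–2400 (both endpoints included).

Multiples of 4 in [1981,2400]: 105.
Of those, multiples of 100: 5 (not leap unless ÷400).
Multiples of 400: 2.
Leap years = 105 − 5 + 2 = 102.

102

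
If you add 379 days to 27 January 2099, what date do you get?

Jan has 31 days: +5 → Feb 1, 2099 (374 left).
Feb has 28 days: +28 → Mar 1, 2099 (346 left).
Mar has 31 days: +31 → Apr 1, 2099 (315 left).
Apr has 30 days: +30 → May 1, 2099 (285 left).
May has 31 days: +31 → Jun 1, 2099 (254 left).
Jun has 30 days: +30 → Jul 1, 2099 (224 left).
Jul has 31 days: +31 → Aug 1, 2099 (193 left).
Aug has 31 days: +31 → Sep 1, 2099 (162 left).
Sep has 30 days: +30 → Oct 1, 2099 (132 left).
Oct has 31 days: +31 → Nov 1, 2099 (101 left).
Nov has 30 days: +30 → Dec 1, 2099 (71 left).
Dec has 31 days: +31 → Jan 1, 2100 (40 left).
Jan has 31 days: +31 → Feb 1, 2100 (9 left).
+9 → Feb 10, 2100.

February 10, 2100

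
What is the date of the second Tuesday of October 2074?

October 9, 2074

October 1, 2074 is a Monday.
The first Tuesday is therefore October 2 (1 days later).
The second Tuesday is 2 + 1×7 = October 9.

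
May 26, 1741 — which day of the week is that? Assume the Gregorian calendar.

Friday

Doomsday rule: the anchor day for the 1700s is Sunday. For year 41: 41÷12 = 3 r 5, and 5÷4 = 1, so 3+5+1 = 9.
Sunday + 9 ≡ Tuesday — that's 1741's doomsday.
In May the doomsday date is May 9.
May 26 is 17 days after May 9; 17 mod 7 = 3, so Tuesday + 3 = Friday.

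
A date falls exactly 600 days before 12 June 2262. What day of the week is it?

Jun 12, 2262 is a Thursday.
600 mod 7 = 5, so 600 days before a Thursday is Thursday − 5 = Saturday.

Saturday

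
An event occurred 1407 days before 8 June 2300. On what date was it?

−365 (one year) → Jun 8, 2299 (1042 left).
−365 (one year) → Jun 8, 2298 (677 left).
−365 (one year) → Jun 8, 2297 (312 left).
−8 → May 31, 2297 (end of May, 31 days; 304 left).
−31 → Apr 30, 2297 (end of Apr, 30 days; 273 left).
−30 → Mar 31, 2297 (end of Mar, 31 days; 243 left).
−31 → Feb 28, 2297 (end of Feb, 28 days; 212 left).
−28 → Jan 31, 2297 (end of Jan, 31 days; 184 left).
−31 → Dec 31, 2296 (end of Dec, 31 days; 153 left).
−31 → Nov 30, 2296 (end of Nov, 30 days; 122 left).
−30 → Oct 31, 2296 (end of Oct, 31 days; 92 left).
−31 → Sep 30, 2296 (end of Sep, 30 days; 61 left).
−30 → Aug 31, 2296 (end of Aug, 31 days; 31 left).
−31 → Jul 31, 2296 (end of Jul, 31 days; 0 left).

July 31, 2296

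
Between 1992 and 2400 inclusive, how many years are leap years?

100

Multiples of 4 in [1992,2400]: 103.
Of those, multiples of 100: 5 (not leap unless ÷400).
Multiples of 400: 2.
Leap years = 103 − 5 + 2 = 100.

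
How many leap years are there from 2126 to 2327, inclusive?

Multiples of 4 in [2126,2327]: 50.
Of those, multiples of 100: 2 (not leap unless ÷400).
Multiples of 400: 0.
Leap years = 50 − 2 + 0 = 48.

48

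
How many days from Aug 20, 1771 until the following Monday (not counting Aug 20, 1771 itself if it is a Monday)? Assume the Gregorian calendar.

Aug 20, 1771 is a Tuesday.
From Tuesday to the next Monday is 6 days.

6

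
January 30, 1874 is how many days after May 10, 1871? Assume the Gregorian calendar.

996

May 10, 1871 → May 10, 1872: 366 days (Feb 29, 1872 is in that span).
May 10, 1872 → May 10, 1873: 365 days.
May 10, 1873 → Jun 10, 1873: 31 days (May has 31).
Jun 10, 1873 → Jul 10, 1873: 30 days (June has 30).
Jul 10, 1873 → Aug 10, 1873: 31 days (July has 31).
Aug 10, 1873 → Sep 10, 1873: 31 days (August has 31).
Sep 10, 1873 → Oct 10, 1873: 30 days (September has 30).
Oct 10, 1873 → Nov 10, 1873: 31 days (October has 31).
Nov 10, 1873 → Dec 10, 1873: 30 days (November has 30).
Dec 10, 1873 → Jan 10, 1874: 31 days (December has 31).
Jan 10, 1874 → Jan 30, 1874: 20 days.
Total: 996 days.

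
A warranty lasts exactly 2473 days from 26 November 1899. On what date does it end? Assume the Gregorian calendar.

September 4, 1906

+365 (one year) → Nov 26, 1900 (2108 left).
+365 (one year) → Nov 26, 1901 (1743 left).
+365 (one year) → Nov 26, 1902 (1378 left).
+365 (one year) → Nov 26, 1903 (1013 left).
+366 (one year; includes Feb 29, 1904) → Nov 26, 1904 (647 left).
+365 (one year) → Nov 26, 1905 (282 left).
Nov has 30 days: +5 → Dec 1, 1905 (277 left).
Dec has 31 days: +31 → Jan 1, 1906 (246 left).
Jan has 31 days: +31 → Feb 1, 1906 (215 left).
Feb has 28 days: +28 → Mar 1, 1906 (187 left).
Mar has 31 days: +31 → Apr 1, 1906 (156 left).
Apr has 30 days: +30 → May 1, 1906 (126 left).
May has 31 days: +31 → Jun 1, 1906 (95 left).
Jun has 30 days: +30 → Jul 1, 1906 (65 left).
Jul has 31 days: +31 → Aug 1, 1906 (34 left).
Aug has 31 days: +31 → Sep 1, 1906 (3 left).
+3 → Sep 4, 1906.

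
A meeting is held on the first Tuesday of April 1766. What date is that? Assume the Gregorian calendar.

April 1, 1766

April 1, 1766 is a Tuesday.
The first Tuesday is therefore April 1 (same day).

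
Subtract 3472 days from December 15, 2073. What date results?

−365 (one year) → Dec 15, 2072 (3107 left).
−366 (one year; includes Feb 29, 2072) → Dec 15, 2071 (2741 left).
−365 (one year) → Dec 15, 2070 (2376 left).
−365 (one year) → Dec 15, 2069 (2011 left).
−365 (one year) → Dec 15, 2068 (1646 left).
−366 (one year; includes Feb 29, 2068) → Dec 15, 2067 (1280 left).
−365 (one year) → Dec 15, 2066 (915 left).
−365 (one year) → Dec 15, 2065 (550 left).
−365 (one year) → Dec 15, 2064 (185 left).
−15 → Nov 30, 2064 (end of Nov, 30 days; 170 left).
−30 → Oct 31, 2064 (end of Oct, 31 days; 140 left).
−31 → Sep 30, 2064 (end of Sep, 30 days; 109 left).
−30 → Aug 31, 2064 (end of Aug, 31 days; 79 left).
−31 → Jul 31, 2064 (end of Jul, 31 days; 48 left).
−31 → Jun 30, 2064 (end of Jun, 30 days; 17 left).
−17 → Jun 13, 2064.

June 13, 2064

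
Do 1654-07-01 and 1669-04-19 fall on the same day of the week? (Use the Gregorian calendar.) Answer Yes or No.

From Jul 1, 1654 to Apr 19, 1669 is 5406 days.
5406 mod 7 = 2, so they are different weekdays.
(Jul 1, 1654 is a Wednesday; Apr 19, 1669 is a Friday.)

No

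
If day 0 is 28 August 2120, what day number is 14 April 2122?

Aug 28, 2120 → Aug 28, 2121: 365 days.
Aug 28, 2121 → Sep 28, 2121: 31 days (August has 31).
Sep 28, 2121 → Oct 28, 2121: 30 days (September has 30).
Oct 28, 2121 → Nov 28, 2121: 31 days (October has 31).
Nov 28, 2121 → Dec 28, 2121: 30 days (November has 30).
Dec 28, 2121 → Jan 28, 2122: 31 days (December has 31).
Jan 28, 2122 → Feb 28, 2122: 31 days (January has 31).
Feb 28, 2122 → Mar 28, 2122: 28 days (February has 28).
Mar 28, 2122 → Apr 14, 2122: 17 days.
Total: 594 days.

594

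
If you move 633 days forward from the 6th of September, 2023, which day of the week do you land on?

Sep 6, 2023 is a Wednesday.
633 mod 7 = 3, so 633 days after a Wednesday is Wednesday + 3 = Saturday.

Saturday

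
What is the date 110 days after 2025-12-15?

April 4, 2026

Dec has 31 days: +17 → Jan 1, 2026 (93 left).
Jan has 31 days: +31 → Feb 1, 2026 (62 left).
Feb has 28 days: +28 → Mar 1, 2026 (34 left).
Mar has 31 days: +31 → Apr 1, 2026 (3 left).
+3 → Apr 4, 2026.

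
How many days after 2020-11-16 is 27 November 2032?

4394

Nov 16, 2020 → Nov 16, 2021: 365 days.
Nov 16, 2021 → Nov 16, 2022: 365 days.
Nov 16, 2022 → Nov 16, 2023: 365 days.
Nov 16, 2023 → Nov 16, 2024: 366 days (Feb 29, 2024 is in that span).
Nov 16, 2024 → Nov 16, 2025: 365 days.
Nov 16, 2025 → Nov 16, 2026: 365 days.
Nov 16, 2026 → Nov 16, 2027: 365 days.
Nov 16, 2027 → Nov 16, 2028: 366 days (Feb 29, 2028 is in that span).
Nov 16, 2028 → Nov 16, 2029: 365 days.
Nov 16, 2029 → Nov 16, 2030: 365 days.
Nov 16, 2030 → Nov 16, 2031: 365 days.
Nov 16, 2031 → Dec 16, 2031: 30 days (November has 30).
Dec 16, 2031 → Jan 16, 2032: 31 days (December has 31).
Jan 16, 2032 → Feb 16, 2032: 31 days (January has 31).
Feb 16, 2032 → Mar 16, 2032: 29 days (February has 29).
Mar 16, 2032 → Apr 16, 2032: 31 days (March has 31).
Apr 16, 2032 → May 16, 2032: 30 days (April has 30).
May 16, 2032 → Jun 16, 2032: 31 days (May has 31).
Jun 16, 2032 → Jul 16, 2032: 30 days (June has 30).
Jul 16, 2032 → Aug 16, 2032: 31 days (July has 31).
Aug 16, 2032 → Sep 16, 2032: 31 days (August has 31).
Sep 16, 2032 → Oct 16, 2032: 30 days (September has 30).
Oct 16, 2032 → Nov 16, 2032: 31 days (October has 31).
Nov 16, 2032 → Nov 27, 2032: 11 days.
Total: 4394 days.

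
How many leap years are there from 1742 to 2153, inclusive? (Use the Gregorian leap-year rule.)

Multiples of 4 in [1742,2153]: 103.
Of those, multiples of 100: 4 (not leap unless ÷400).
Multiples of 400: 1.
Leap years = 103 − 4 + 1 = 100.

100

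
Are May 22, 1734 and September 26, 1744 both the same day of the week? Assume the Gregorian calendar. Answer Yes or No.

From May 22, 1734 to Sep 26, 1744 is 3780 days.
3780 mod 7 = 0, so they are the same weekday.
(May 22, 1734 is a Saturday; Sep 26, 1744 is a Saturday.)

Yes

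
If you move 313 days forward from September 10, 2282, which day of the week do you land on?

First find the weekday of Sep 10, 2282. Doomsday rule: the anchor day for the 2200s is Friday. For year 82: 82÷12 = 6 r 10, and 10÷4 = 2, so 6+10+2 = 18.
Friday + 18 ≡ Tuesday — that's 2282's doomsday.
In September the doomsday date is Sep 5.
Sep 10 is 5 days after Sep 5; 5 mod 7 = 5, so Tuesday + 5 = Sunday.
313 mod 7 = 5, so 313 days after a Sunday is Sunday + 5 = Friday.

Friday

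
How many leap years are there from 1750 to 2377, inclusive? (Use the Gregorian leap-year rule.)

Multiples of 4 in [1750,2377]: 157.
Of those, multiples of 100: 6 (not leap unless ÷400).
Multiples of 400: 1.
Leap years = 157 − 6 + 1 = 152.

152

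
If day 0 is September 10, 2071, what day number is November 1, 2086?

5531

Sep 10, 2071 → Sep 10, 2072: 366 days (Feb 29, 2072 is in that span).
Sep 10, 2072 → Sep 10, 2073: 365 days.
Sep 10, 2073 → Sep 10, 2074: 365 days.
Sep 10, 2074 → Sep 10, 2075: 365 days.
Sep 10, 2075 → Sep 10, 2076: 366 days (Feb 29, 2076 is in that span).
Sep 10, 2076 → Sep 10, 2077: 365 days.
Sep 10, 2077 → Sep 10, 2078: 365 days.
Sep 10, 2078 → Sep 10, 2079: 365 days.
Sep 10, 2079 → Sep 10, 2080: 366 days (Feb 29, 2080 is in that span).
Sep 10, 2080 → Sep 10, 2081: 365 days.
Sep 10, 2081 → Sep 10, 2082: 365 days.
Sep 10, 2082 → Sep 10, 2083: 365 days.
Sep 10, 2083 → Sep 10, 2084: 366 days (Feb 29, 2084 is in that span).
Sep 10, 2084 → Sep 10, 2085: 365 days.
Sep 10, 2085 → Sep 10, 2086: 365 days.
Sep 10, 2086 → Oct 10, 2086: 30 days (September has 30).
Oct 10, 2086 → Nov 1, 2086: 22 days.
Total: 5531 days.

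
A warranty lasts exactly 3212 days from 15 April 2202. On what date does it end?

+365 (one year) → Apr 15, 2203 (2847 left).
+366 (one year; includes Feb 29, 2204) → Apr 15, 2204 (2481 left).
+365 (one year) → Apr 15, 2205 (2116 left).
+365 (one year) → Apr 15, 2206 (1751 left).
+365 (one year) → Apr 15, 2207 (1386 left).
+366 (one year; includes Feb 29, 2208) → Apr 15, 2208 (1020 left).
+365 (one year) → Apr 15, 2209 (655 left).
+365 (one year) → Apr 15, 2210 (290 left).
Apr has 30 days: +16 → May 1, 2210 (274 left).
May has 31 days: +31 → Jun 1, 2210 (243 left).
Jun has 30 days: +30 → Jul 1, 2210 (213 left).
Jul has 31 days: +31 → Aug 1, 2210 (182 left).
Aug has 31 days: +31 → Sep 1, 2210 (151 left).
Sep has 30 days: +30 → Oct 1, 2210 (121 left).
Oct has 31 days: +31 → Nov 1, 2210 (90 left).
Nov has 30 days: +30 → Dec 1, 2210 (60 left).
Dec has 31 days: +31 → Jan 1, 2211 (29 left).
+29 → Jan 30, 2211.

January 30, 2211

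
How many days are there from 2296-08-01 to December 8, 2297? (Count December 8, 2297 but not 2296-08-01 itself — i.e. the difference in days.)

494

Aug 1, 2296 → Aug 1, 2297: 365 days.
Aug 1, 2297 → Sep 1, 2297: 31 days (August has 31).
Sep 1, 2297 → Oct 1, 2297: 30 days (September has 30).
Oct 1, 2297 → Nov 1, 2297: 31 days (October has 31).
Nov 1, 2297 → Dec 1, 2297: 30 days (November has 30).
Dec 1, 2297 → Dec 8, 2297: 7 days.
Total: 494 days.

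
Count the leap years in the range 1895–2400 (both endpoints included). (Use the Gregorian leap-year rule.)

Multiples of 4 in [1895,2400]: 127.
Of those, multiples of 100: 6 (not leap unless ÷400).
Multiples of 400: 2.
Leap years = 127 − 6 + 2 = 123.

123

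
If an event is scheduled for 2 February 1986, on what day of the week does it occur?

Doomsday rule: the anchor day for the 1900s is Wednesday. For year 86: 86÷12 = 7 r 2, and 2÷4 = 0, so 7+2+0 = 9.
Wednesday + 9 ≡ Friday — that's 1986's doomsday.
In February the doomsday date is Feb 28 (1986 is not a leap year).
Feb 2 is 26 days before Feb 28; 26 mod 7 = 5, so Friday − 5 = Sunday.

Sunday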